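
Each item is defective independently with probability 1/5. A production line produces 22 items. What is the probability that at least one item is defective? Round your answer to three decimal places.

P(at least one) = 1 − P(none) = 1 − (1 − 0.20)^22
= 1 − 0.00738 = 0.99262

0.993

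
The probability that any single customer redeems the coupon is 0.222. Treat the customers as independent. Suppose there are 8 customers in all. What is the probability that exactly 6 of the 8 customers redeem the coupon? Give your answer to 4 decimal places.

0.0020

X ~ Binomial(n=8, p=0.222).
P(X=6) = C(8,6) · p^6 · (1−p)^2
= 28 · 0.00011971 · 0.60528 = 0.002029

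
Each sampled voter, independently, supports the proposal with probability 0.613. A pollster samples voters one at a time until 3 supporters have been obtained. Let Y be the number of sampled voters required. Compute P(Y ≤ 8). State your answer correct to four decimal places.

Finishing within 8 sampled voters ⇔ at least 3 successes in the first 8. With X ~ Binomial(8, 0.613), P(Y ≤ 8) = 1 − P(X ≤ 2).
  k=0: C(8,0)·0.613^0·0.387^8 = 0.000503
  k=1: C(8,1)·0.613^1·0.387^7 = 0.006376
  k=2: C(8,2)·0.613^2·0.387^6 = 0.035346
1 − 0.042225 = 0.957775

0.9578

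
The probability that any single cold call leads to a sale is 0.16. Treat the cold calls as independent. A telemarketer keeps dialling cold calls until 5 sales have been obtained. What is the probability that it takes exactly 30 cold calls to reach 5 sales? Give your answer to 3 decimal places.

Y = trial on which the fifth success occurs; negative binomial, r=5, p=0.16.
P(Y=30) = C(29,4) · p^5 · (1−p)^25
= 23751 · 0.00010486 · 0.012793 = 0.03186

0.032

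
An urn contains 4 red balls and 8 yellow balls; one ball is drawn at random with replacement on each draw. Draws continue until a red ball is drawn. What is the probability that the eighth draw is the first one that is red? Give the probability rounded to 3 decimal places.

0.020

Geometric (trials to first success), p = 0.333333.
P(Y = 8) = (1−p)^7 · p = 0.058528 · 0.333333 = 0.01951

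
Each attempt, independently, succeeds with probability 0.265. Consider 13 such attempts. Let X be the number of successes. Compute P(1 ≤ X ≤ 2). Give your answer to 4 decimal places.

0.2709

X ~ Binomial(13, 0.265); P(1 ≤ X ≤ 2) = Σ C(13,k) p^k (1−p)^(13−k) over k:
  k=1: C(13,1)·0.265^1·0.735^12 = 0.085632
  k=2: C(13,2)·0.265^2·0.735^11 = 0.185245
Total = 0.270877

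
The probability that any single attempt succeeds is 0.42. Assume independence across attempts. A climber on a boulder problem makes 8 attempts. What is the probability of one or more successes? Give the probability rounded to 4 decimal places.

P(at least one) = 1 − P(none) = 1 − (1 − 0.42)^8
= 1 − 0.012806 = 0.987194

0.9872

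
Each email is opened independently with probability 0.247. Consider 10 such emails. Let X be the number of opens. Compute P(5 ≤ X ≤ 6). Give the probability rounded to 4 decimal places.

X ~ Binomial(10, 0.247); P(5 ≤ X ≤ 6) = Σ C(10,k) p^k (1−p)^(10−k) over k:
  k=5: C(10,5)·0.247^5·0.753^5 = 0.056087
  k=6: C(10,6)·0.247^6·0.753^4 = 0.015331
Total = 0.071418

0.0714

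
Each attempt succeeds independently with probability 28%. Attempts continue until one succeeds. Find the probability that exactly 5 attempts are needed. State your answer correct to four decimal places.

0.0752

Geometric (trials to first success), p = 0.28.
P(Y = 5) = (1−p)^4 · p = 0.26874 · 0.28 = 0.075247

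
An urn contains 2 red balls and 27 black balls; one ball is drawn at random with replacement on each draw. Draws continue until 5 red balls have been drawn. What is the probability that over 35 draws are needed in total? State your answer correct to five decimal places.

Needing more than 35 draws ⇔ fewer than 5 successes in the first 35. With X ~ Binomial(35, 0.068966), P(Y > 35) = P(X ≤ 4).
  k=0: C(35,0)·0.068966^0·0.931034^35 = 0.0819977
  k=1: C(35,1)·0.068966^1·0.931034^34 = 0.2125867
  k=2: C(35,2)·0.068966^2·0.931034^33 = 0.2677018
  k=3: C(35,3)·0.068966^3·0.931034^32 = 0.2181274
  k=4: C(35,4)·0.068966^4·0.931034^31 = 0.1292607
P(X ≤ 4) = 0.9096742

0.90967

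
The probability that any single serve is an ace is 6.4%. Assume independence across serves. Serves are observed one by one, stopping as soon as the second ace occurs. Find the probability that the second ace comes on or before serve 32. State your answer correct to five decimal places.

0.61598

Finishing within 32 serves ⇔ at least 2 successes in the first 32. With X ~ Binomial(32, 0.064), P(Y ≤ 32) = 1 − P(X ≤ 1).
  k=0: C(32,0)·0.064^0·0.936^32 = 0.1204556
  k=1: C(32,1)·0.064^1·0.936^31 = 0.2635611
1 − 0.3840167 = 0.6159833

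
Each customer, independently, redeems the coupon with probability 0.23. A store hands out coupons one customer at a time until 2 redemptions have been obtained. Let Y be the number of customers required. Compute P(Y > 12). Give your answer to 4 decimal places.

Needing more than 12 customers ⇔ fewer than 2 successes in the first 12. With X ~ Binomial(12, 0.23), P(Y > 12) = P(X ≤ 1).
  k=0: C(12,0)·0.23^0·0.77^12 = 0.043440
  k=1: C(12,1)·0.23^1·0.77^11 = 0.155707
P(X ≤ 1) = 0.199147

0.1991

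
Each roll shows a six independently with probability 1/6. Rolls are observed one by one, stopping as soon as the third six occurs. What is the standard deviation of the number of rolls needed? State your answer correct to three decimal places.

Y = total rolls until the third success; negative binomial with r=3, p=0.166667.
SD(Y) = √[r(1−p)/p²] = √(90.00000) = 9.48683

9.487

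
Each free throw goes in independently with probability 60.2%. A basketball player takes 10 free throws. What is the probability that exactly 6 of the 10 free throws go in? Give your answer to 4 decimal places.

0.2508

X ~ Binomial(n=10, p=0.602).
P(X=6) = C(10,6) · p^6 · (1−p)^4
= 210 · 0.047597 · 0.025092 = 0.250802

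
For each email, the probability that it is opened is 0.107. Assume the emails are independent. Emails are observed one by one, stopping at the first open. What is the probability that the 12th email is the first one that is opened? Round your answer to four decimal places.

0.0308

Geometric (trials to first success), p = 0.107.
P(Y = 12) = (1−p)^11 · p = 0.28798 · 0.107 = 0.030814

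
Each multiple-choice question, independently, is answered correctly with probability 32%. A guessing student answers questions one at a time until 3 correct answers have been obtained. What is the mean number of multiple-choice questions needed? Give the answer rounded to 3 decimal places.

9.375

Y = total multiple-choice questions until the third success; negative binomial with r=3, p=0.32.
E[Y] = r / p = 3 / 0.32 = 9.37500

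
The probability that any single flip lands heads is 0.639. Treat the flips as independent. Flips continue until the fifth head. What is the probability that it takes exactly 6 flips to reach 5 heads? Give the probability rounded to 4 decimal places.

0.1923

Y = trial on which the fifth success occurs; negative binomial, r=5, p=0.639.
P(Y=6) = C(5,4) · p^5 · (1−p)^1
= 5 · 0.10654 · 0.361 = 0.192301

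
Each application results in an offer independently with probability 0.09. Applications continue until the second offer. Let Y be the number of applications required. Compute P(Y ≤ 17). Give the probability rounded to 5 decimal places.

Finishing within 17 applications ⇔ at least 2 successes in the first 17. With X ~ Binomial(17, 0.09), P(Y ≤ 17) = 1 − P(X ≤ 1).
  k=0: C(17,0)·0.09^0·0.91^17 = 0.2012351
  k=1: C(17,1)·0.09^1·0.91^16 = 0.3383403
1 − 0.5395754 = 0.4604246

0.46042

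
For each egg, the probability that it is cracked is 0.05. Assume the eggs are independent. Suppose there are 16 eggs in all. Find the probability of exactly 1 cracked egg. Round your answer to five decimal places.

0.37063

X ~ Binomial(n=16, p=0.05).
P(X=1) = C(16,1) · p^1 · (1−p)^15
= 16 · 0.05 · 0.46329 = 0.3706330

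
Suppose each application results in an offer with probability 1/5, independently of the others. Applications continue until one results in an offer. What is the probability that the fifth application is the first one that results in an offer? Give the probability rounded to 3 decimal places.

0.082

Geometric (trials to first success), p = 0.20.
P(Y = 5) = (1−p)^4 · p = 0.4096 · 0.20 = 0.08192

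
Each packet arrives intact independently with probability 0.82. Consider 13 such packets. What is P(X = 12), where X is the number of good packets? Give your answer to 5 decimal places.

0.21626

X ~ Binomial(n=13, p=0.82).
P(X=12) = C(13,12) · p^12 · (1−p)^1
= 13 · 0.09242 · 0.18 = 0.2162629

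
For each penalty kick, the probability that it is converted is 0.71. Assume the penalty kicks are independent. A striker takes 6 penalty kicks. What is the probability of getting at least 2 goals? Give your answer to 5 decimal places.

0.99067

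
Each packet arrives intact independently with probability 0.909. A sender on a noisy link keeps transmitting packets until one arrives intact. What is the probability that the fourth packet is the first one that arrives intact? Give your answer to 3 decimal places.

0.001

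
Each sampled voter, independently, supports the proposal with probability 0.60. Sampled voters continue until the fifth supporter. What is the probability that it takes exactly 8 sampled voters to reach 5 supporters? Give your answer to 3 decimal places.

Y = trial on which the fifth success occurs; negative binomial, r=5, p=0.60.
P(Y=8) = C(7,4) · p^5 · (1−p)^3
= 35 · 0.07776 · 0.064 = 0.17418

0.174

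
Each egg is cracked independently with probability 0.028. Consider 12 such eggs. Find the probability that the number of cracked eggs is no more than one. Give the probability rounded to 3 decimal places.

0.957

X ~ Binomial(12, 0.028); P(X ≤ 1) = Σ C(12,k) p^k (1−p)^(12−k) over k:
  k=0: C(12,0)·0.028^0·0.972^12 = 0.71121
  k=1: C(12,1)·0.028^1·0.972^11 = 0.24585
Total = 0.95705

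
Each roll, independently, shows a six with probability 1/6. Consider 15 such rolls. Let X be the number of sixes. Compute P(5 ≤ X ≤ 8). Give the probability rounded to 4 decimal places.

X ~ Binomial(15, 0.166667); P(5 ≤ X ≤ 8) = Σ C(15,k) p^k (1−p)^(15−k) over k:
  k=5: C(15,5)·0.166667^5·0.833333^10 = 0.062372
  k=6: C(15,6)·0.166667^6·0.833333^9 = 0.020791
  k=7: C(15,7)·0.166667^7·0.833333^8 = 0.005346
  k=8: C(15,8)·0.166667^8·0.833333^7 = 0.001069
Total = 0.089577

0.0896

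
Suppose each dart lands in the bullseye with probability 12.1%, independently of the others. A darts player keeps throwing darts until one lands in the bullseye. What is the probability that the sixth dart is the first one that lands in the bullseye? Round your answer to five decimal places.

0.06349

Geometric (trials to first success), p = 0.121.
P(Y = 6) = (1−p)^5 · p = 0.52474 · 0.121 = 0.0634936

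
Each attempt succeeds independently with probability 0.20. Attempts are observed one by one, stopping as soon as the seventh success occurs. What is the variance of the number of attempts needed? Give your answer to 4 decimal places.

Y = total attempts until the seventh success; negative binomial with r=7, p=0.20.
Var(Y) = r(1−p)/p² = 7·0.80 / 0.20² = 140.000000

140.0000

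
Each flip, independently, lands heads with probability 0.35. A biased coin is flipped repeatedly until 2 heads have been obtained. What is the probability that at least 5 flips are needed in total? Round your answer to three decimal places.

0.563

Needing more than 4 flips ⇔ fewer than 2 successes in the first 4. With X ~ Binomial(4, 0.35), P(Y > 4) = P(X ≤ 1).
  k=0: C(4,0)·0.35^0·0.65^4 = 0.17851
  k=1: C(4,1)·0.35^1·0.65^3 = 0.38448
P(X ≤ 1) = 0.56298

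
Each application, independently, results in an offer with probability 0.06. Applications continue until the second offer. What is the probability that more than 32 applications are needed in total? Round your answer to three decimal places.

Needing more than 32 applications ⇔ fewer than 2 successes in the first 32. With X ~ Binomial(32, 0.06), P(Y > 32) = P(X ≤ 1).
  k=0: C(32,0)·0.06^0·0.94^32 = 0.13807
  k=1: C(32,1)·0.06^1·0.94^31 = 0.28201
P(X ≤ 1) = 0.42008

0.420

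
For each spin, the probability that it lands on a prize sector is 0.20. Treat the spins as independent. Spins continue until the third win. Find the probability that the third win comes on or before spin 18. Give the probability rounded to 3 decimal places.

0.729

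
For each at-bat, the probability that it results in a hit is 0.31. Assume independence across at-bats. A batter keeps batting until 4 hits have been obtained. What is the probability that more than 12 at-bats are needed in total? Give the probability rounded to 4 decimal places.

Needing more than 12 at-bats ⇔ fewer than 4 successes in the first 12. With X ~ Binomial(12, 0.31), P(Y > 12) = P(X ≤ 3).
  k=0: C(12,0)·0.31^0·0.69^12 = 0.011646
  k=1: C(12,1)·0.31^1·0.69^11 = 0.062789
  k=2: C(12,2)·0.31^2·0.69^10 = 0.155152
  k=3: C(12,3)·0.31^3·0.69^9 = 0.232354
P(X ≤ 3) = 0.461941

0.4619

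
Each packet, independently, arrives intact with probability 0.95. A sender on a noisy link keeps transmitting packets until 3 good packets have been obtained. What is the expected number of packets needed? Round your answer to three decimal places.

3.158

Y = total packets until the third success; negative binomial with r=3, p=0.95.
E[Y] = r / p = 3 / 0.95 = 3.15789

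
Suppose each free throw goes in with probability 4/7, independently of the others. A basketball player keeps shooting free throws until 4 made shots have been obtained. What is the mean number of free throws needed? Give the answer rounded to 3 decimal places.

Y = total free throws until the fourth success; negative binomial with r=4, p=0.571429.
E[Y] = r / p = 4 / 0.571429 = 7.00000

7.000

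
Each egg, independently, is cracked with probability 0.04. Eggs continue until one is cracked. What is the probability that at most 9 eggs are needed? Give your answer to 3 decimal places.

Y = number of eggs to the first success; geometric, p = 0.04.
P(Y ≤ 9) = 1 − (1−p)^9 = 1 − 0.69253 = 0.30747

0.307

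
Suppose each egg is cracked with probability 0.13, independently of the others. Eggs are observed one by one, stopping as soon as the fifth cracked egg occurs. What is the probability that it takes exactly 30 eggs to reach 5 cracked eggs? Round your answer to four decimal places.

0.0271

Y = trial on which the fifth success occurs; negative binomial, r=5, p=0.13.
P(Y=30) = C(29,4) · p^5 · (1−p)^25
= 23751 · 3.7129e-05 · 0.03076 = 0.027126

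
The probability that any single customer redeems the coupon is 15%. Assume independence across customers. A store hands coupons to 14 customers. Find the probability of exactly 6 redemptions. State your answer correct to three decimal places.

0.009

X ~ Binomial(n=14, p=0.15).
P(X=6) = C(14,6) · p^6 · (1−p)^8
= 3003 · 1.1391e-05 · 0.27249 = 0.00932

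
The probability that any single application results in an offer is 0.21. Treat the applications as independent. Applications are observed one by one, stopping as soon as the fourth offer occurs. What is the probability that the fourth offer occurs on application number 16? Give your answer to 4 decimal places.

Y = trial on which the fourth success occurs; negative binomial, r=4, p=0.21.
P(Y=16) = C(15,3) · p^4 · (1−p)^12
= 455 · 0.0019448 · 0.059092 = 0.052289

0.0523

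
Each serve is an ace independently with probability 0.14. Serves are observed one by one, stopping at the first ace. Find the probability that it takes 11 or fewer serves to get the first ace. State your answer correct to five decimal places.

Y = number of serves to the first success; geometric, p = 0.14.
P(Y ≤ 11) = 1 − (1−p)^11 = 1 − 0.1903194 = 0.8096806

0.80968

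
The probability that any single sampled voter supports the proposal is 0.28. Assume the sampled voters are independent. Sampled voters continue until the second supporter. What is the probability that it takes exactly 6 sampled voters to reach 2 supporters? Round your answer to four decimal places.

0.1053

Y = trial on which the second success occurs; negative binomial, r=2, p=0.28.
P(Y=6) = C(5,1) · p^2 · (1−p)^4
= 5 · 0.0784 · 0.26874 = 0.105346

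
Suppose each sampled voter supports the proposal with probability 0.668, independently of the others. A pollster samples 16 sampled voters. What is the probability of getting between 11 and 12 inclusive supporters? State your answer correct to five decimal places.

0.38277

X ~ Binomial(16, 0.668); P(11 ≤ X ≤ 12) = Σ C(16,k) p^k (1−p)^(16−k) over k:
  k=11: C(16,11)·0.668^11·0.332^5 = 0.2082160
  k=12: C(16,12)·0.668^12·0.332^4 = 0.1745586
Total = 0.3827746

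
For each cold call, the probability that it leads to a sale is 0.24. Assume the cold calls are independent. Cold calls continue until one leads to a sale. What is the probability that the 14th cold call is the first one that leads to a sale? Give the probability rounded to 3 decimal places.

0.007

Geometric (trials to first success), p = 0.24.
P(Y = 14) = (1−p)^13 · p = 0.028221 · 0.24 = 0.00677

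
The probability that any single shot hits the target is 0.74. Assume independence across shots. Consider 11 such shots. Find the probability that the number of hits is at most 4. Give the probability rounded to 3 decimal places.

0.010

X ~ Binomial(11, 0.74); P(X ≤ 4) = Σ C(11,k) p^k (1−p)^(11−k) over k:
  k=0: C(11,0)·0.74^0·0.26^11 = 0.00000
  k=1: C(11,1)·0.74^1·0.26^10 = 0.00001
  k=2: C(11,2)·0.74^2·0.26^9 = 0.00016
  k=3: C(11,3)·0.74^3·0.26^8 = 0.00140
  k=4: C(11,4)·0.74^4·0.26^7 = 0.00795
Total = 0.00952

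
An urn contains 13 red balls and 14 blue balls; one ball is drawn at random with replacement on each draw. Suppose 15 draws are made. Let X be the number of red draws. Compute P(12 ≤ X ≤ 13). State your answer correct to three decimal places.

0.012

X ~ Binomial(15, 0.481481); P(12 ≤ X ≤ 13) = Σ C(15,k) p^k (1−p)^(15−k) over k:
  k=12: C(15,12)·0.481481^12·0.518519^3 = 0.00985
  k=13: C(15,13)·0.481481^13·0.518519^2 = 0.00211
Total = 0.01196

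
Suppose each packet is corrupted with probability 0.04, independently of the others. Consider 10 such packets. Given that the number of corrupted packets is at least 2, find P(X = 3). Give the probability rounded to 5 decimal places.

0.09924

X ~ Binomial(10, 0.04). Want P(X=3 | X≥2) = P(X=3) / P(X≥2).
P(X=3) = C(10,3)·0.04^3·0.96^7 = 0.0057711
P(X≥2) = 1 − 0.6648326 − 0.2770136 = 0.0581538
Ratio = 0.0057711 / 0.0581538 = 0.0992389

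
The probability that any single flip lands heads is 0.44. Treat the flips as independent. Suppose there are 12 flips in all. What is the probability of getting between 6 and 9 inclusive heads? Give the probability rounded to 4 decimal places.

X ~ Binomial(12, 0.44); P(6 ≤ X ≤ 9) = Σ C(12,k) p^k (1−p)^(12−k) over k:
  k=6: C(12,6)·0.44^6·0.56^6 = 0.206784
  k=7: C(12,7)·0.44^7·0.56^5 = 0.139262
  k=8: C(12,8)·0.44^8·0.56^4 = 0.068388
  k=9: C(12,9)·0.44^9·0.56^3 = 0.023881
Total = 0.438315

0.4383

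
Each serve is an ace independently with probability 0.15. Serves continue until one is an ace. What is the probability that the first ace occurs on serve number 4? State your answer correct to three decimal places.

0.092

Geometric (trials to first success), p = 0.15.
P(Y = 4) = (1−p)^3 · p = 0.61413 · 0.15 = 0.09212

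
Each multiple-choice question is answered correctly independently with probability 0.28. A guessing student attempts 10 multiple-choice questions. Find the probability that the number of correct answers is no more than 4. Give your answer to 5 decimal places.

X ~ Binomial(10, 0.28); P(X ≤ 4) = Σ C(10,k) p^k (1−p)^(10−k) over k:
  k=0: C(10,0)·0.28^0·0.72^10 = 0.0374391
  k=1: C(10,1)·0.28^1·0.72^9 = 0.1455964
  k=2: C(10,2)·0.28^2·0.72^8 = 0.2547936
  k=3: C(10,3)·0.28^3·0.72^7 = 0.2642304
  k=4: C(10,4)·0.28^4·0.72^6 = 0.1798235
Total = 0.8818829

0.88188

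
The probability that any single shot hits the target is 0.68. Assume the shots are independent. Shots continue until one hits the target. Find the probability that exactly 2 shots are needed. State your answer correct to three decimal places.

Geometric (trials to first success), p = 0.68.
P(Y = 2) = (1−p)^1 · p = 0.32 · 0.68 = 0.21760

0.218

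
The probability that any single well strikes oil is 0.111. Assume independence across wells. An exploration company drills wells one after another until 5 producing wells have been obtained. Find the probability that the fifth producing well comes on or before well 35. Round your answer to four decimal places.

Finishing within 35 wells ⇔ at least 5 successes in the first 35. With X ~ Binomial(35, 0.111), P(Y ≤ 35) = 1 − P(X ≤ 4).
  k=0: C(35,0)·0.111^0·0.889^35 = 0.016277
  k=1: C(35,1)·0.111^1·0.889^34 = 0.071130
  k=2: C(35,2)·0.111^2·0.889^33 = 0.150981
  k=3: C(35,3)·0.111^3·0.889^32 = 0.207365
  k=4: C(35,4)·0.111^4·0.889^31 = 0.207131
1 − 0.652883 = 0.347117

0.3471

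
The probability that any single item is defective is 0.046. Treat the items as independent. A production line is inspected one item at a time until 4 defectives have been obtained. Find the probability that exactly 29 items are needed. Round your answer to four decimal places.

0.0045

Y = trial on which the fourth success occurs; negative binomial, r=4, p=0.046.
P(Y=29) = C(28,3) · p^4 · (1−p)^25
= 3276 · 4.4775e-06 · 0.30811 = 0.004519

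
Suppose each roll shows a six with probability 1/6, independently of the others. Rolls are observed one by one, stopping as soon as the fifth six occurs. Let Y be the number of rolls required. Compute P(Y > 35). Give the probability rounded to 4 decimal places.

Needing more than 35 rolls ⇔ fewer than 5 successes in the first 35. With X ~ Binomial(35, 0.166667), P(Y > 35) = P(X ≤ 4).
  k=0: C(35,0)·0.166667^0·0.833333^35 = 0.001693
  k=1: C(35,1)·0.166667^1·0.833333^34 = 0.011851
  k=2: C(35,2)·0.166667^2·0.833333^33 = 0.040293
  k=3: C(35,3)·0.166667^3·0.833333^32 = 0.088645
  k=4: C(35,4)·0.166667^4·0.833333^31 = 0.141833
P(X ≤ 4) = 0.284315

0.2843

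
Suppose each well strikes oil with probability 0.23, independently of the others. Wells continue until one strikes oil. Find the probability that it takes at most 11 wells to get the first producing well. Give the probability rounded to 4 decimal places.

Y = number of wells to the first success; geometric, p = 0.23.
P(Y ≤ 11) = 1 − (1−p)^11 = 1 − 0.056415 = 0.943585

0.9436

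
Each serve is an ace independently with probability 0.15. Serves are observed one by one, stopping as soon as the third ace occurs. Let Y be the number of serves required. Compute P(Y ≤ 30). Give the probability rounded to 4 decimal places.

Finishing within 30 serves ⇔ at least 3 successes in the first 30. With X ~ Binomial(30, 0.15), P(Y ≤ 30) = 1 − P(X ≤ 2).
  k=0: C(30,0)·0.15^0·0.85^30 = 0.007631
  k=1: C(30,1)·0.15^1·0.85^29 = 0.040398
  k=2: C(30,2)·0.15^2·0.85^28 = 0.103372
1 − 0.151401 = 0.848599

0.8486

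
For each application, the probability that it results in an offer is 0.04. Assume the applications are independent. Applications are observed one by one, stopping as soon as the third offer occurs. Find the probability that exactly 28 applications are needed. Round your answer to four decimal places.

Y = trial on which the third success occurs; negative binomial, r=3, p=0.04.
P(Y=28) = C(27,2) · p^3 · (1−p)^25
= 351 · 6.4e-05 · 0.3604 = 0.008096

0.0081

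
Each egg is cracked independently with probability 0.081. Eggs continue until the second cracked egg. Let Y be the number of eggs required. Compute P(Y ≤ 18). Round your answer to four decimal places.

0.4346

Finishing within 18 eggs ⇔ at least 2 successes in the first 18. With X ~ Binomial(18, 0.081), P(Y ≤ 18) = 1 − P(X ≤ 1).
  k=0: C(18,0)·0.081^0·0.919^18 = 0.218615
  k=1: C(18,1)·0.081^1·0.919^17 = 0.346834
1 − 0.565448 = 0.434552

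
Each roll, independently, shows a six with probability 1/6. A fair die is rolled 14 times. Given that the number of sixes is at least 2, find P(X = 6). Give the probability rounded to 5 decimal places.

0.02126

X ~ Binomial(14, 0.166667). Want P(X=6 | X≥2) = P(X=6) / P(X≥2).
P(X=6) = C(14,6)·0.166667^6·0.833333^8 = 0.0149692
P(X≥2) = 1 − 0.0778866 − 0.2180824 = 0.7040310
Ratio = 0.0149692 / 0.7040310 = 0.0212621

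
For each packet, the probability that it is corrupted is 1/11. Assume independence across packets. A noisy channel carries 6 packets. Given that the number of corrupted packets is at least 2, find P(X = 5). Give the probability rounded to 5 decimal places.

X ~ Binomial(6, 0.090909). Want P(X=5 | X≥2) = P(X=5) / P(X≥2).
P(X=5) = C(6,5)·0.090909^5·0.909091^1 = 0.0000339
P(X≥2) = 1 − 0.5644739 − 0.3386844 = 0.0968417
Ratio = 0.0000339 / 0.0968417 = 0.0003497

0.00035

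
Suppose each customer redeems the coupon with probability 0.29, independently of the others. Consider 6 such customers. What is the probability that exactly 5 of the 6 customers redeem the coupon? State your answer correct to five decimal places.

0.00874

X ~ Binomial(n=6, p=0.29).
P(X=5) = C(6,5) · p^5 · (1−p)^1
= 6 · 0.0020511 · 0.71 = 0.0087377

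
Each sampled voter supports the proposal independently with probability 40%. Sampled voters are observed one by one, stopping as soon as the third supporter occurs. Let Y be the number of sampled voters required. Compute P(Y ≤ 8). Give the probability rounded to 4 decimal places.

Finishing within 8 sampled voters ⇔ at least 3 successes in the first 8. With X ~ Binomial(8, 0.40), P(Y ≤ 8) = 1 − P(X ≤ 2).
  k=0: C(8,0)·0.40^0·0.60^8 = 0.016796
  k=1: C(8,1)·0.40^1·0.60^7 = 0.089580
  k=2: C(8,2)·0.40^2·0.60^6 = 0.209019
1 − 0.315395 = 0.684605

0.6846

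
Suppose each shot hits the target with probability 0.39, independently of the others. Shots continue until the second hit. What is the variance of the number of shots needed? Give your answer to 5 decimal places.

8.02104

Y = total shots until the second success; negative binomial with r=2, p=0.39.
Var(Y) = r(1−p)/p² = 2·0.61 / 0.39² = 8.0210388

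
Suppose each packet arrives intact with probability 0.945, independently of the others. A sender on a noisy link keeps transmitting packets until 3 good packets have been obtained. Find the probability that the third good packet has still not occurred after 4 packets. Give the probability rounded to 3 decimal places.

Needing more than 4 packets ⇔ fewer than 3 successes in the first 4. With X ~ Binomial(4, 0.945), P(Y > 4) = P(X ≤ 2).
  k=0: C(4,0)·0.945^0·0.055^4 = 0.00001
  k=1: C(4,1)·0.945^1·0.055^3 = 0.00063
  k=2: C(4,2)·0.945^2·0.055^2 = 0.01621
P(X ≤ 2) = 0.01685

0.017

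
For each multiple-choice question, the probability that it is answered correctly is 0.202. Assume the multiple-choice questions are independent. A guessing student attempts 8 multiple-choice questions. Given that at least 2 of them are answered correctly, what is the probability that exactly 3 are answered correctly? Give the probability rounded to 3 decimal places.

X ~ Binomial(8, 0.202). Want P(X=3 | X≥2) = P(X=3) / P(X≥2).
P(X=3) = C(8,3)·0.202^3·0.798^5 = 0.14937
P(X≥2) = 1 − 0.16445 − 0.33301 = 0.50254
Ratio = 0.14937 / 0.50254 = 0.29722

0.297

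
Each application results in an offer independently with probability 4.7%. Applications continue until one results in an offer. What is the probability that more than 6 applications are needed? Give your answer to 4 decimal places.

Y = number of applications to the first success; geometric, p = 0.047.
P(Y > 6) = P(first 6 all fail) = (1−p)^6 = 0.749130

0.7491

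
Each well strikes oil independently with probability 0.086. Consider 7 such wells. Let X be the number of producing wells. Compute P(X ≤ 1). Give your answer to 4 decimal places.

0.8838

X ~ Binomial(7, 0.086); P(X ≤ 1) = Σ C(7,k) p^k (1−p)^(7−k) over k:
  k=0: C(7,0)·0.086^0·0.914^7 = 0.532873
  k=1: C(7,1)·0.086^1·0.914^6 = 0.350973
Total = 0.883846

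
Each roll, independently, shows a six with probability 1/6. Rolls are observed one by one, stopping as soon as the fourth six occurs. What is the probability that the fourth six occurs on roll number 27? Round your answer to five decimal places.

0.03028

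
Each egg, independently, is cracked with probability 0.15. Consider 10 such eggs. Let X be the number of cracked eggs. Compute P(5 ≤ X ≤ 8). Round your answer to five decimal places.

0.00987

X ~ Binomial(10, 0.15); P(5 ≤ X ≤ 8) = Σ C(10,k) p^k (1−p)^(10−k) over k:
  k=5: C(10,5)·0.15^5·0.85^5 = 0.0084909
  k=6: C(10,6)·0.15^6·0.85^4 = 0.0012487
  k=7: C(10,7)·0.15^7·0.85^3 = 0.0001259
  k=8: C(10,8)·0.15^8·0.85^2 = 0.0000083
Total = 0.0098738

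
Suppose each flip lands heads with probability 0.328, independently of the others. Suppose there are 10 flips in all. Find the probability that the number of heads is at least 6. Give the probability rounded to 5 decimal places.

X ~ Binomial(10, 0.328); P(X ≥ 6) = Σ C(10,k) p^k (1−p)^(10−k) over k:
  k=6: C(10,6)·0.328^6·0.672^4 = 0.0533261
  k=7: C(10,7)·0.328^7·0.672^3 = 0.0148733
  k=8: C(10,8)·0.328^8·0.672^2 = 0.0027223
  k=9: C(10,9)·0.328^9·0.672^1 = 0.0002953
  k=10: C(10,10)·0.328^10·0.672^0 = 0.0000144
Total = 0.0712313

0.07123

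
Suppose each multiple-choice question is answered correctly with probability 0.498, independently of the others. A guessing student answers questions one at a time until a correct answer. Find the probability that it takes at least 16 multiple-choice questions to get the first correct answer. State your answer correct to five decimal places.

Y = number of multiple-choice questions to the first success; geometric, p = 0.498.
P(Y > 15) = P(first 15 all fail) = (1−p)^15 = 0.0000324

0.00003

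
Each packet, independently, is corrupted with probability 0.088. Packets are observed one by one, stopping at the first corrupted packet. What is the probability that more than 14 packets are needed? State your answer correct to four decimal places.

Y = number of packets to the first success; geometric, p = 0.088.
P(Y > 14) = P(first 14 all fail) = (1−p)^14 = 0.275377

0.2754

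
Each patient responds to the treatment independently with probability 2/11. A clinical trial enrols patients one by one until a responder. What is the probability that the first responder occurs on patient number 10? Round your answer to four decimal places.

Geometric (trials to first success), p = 0.181818.
P(Y = 10) = (1−p)^9 · p = 0.1643 · 0.181818 = 0.029873

0.0299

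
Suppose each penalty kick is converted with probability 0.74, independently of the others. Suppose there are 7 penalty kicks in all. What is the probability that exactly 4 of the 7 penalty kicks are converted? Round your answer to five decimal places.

0.18447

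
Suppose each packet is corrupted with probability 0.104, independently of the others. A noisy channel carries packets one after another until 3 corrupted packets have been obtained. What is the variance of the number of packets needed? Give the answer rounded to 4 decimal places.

248.5207

Y = total packets until the third success; negative binomial with r=3, p=0.104.
Var(Y) = r(1−p)/p² = 3·0.896 / 0.104² = 248.520710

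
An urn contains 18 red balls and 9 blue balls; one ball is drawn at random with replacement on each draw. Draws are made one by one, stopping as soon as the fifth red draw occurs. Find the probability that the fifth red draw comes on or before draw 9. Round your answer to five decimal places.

0.85515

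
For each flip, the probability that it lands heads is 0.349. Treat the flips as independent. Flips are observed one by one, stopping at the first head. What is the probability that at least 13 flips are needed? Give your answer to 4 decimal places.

0.0058

Y = number of flips to the first success; geometric, p = 0.349.
P(Y > 12) = P(first 12 all fail) = (1−p)^12 = 0.005794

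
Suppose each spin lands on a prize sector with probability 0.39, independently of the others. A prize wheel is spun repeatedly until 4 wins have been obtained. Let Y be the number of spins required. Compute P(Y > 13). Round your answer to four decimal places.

Needing more than 13 spins ⇔ fewer than 4 successes in the first 13. With X ~ Binomial(13, 0.39), P(Y > 13) = P(X ≤ 3).
  k=0: C(13,0)·0.39^0·0.61^13 = 0.001619
  k=1: C(13,1)·0.39^1·0.61^12 = 0.013458
  k=2: C(13,2)·0.39^2·0.61^11 = 0.051624
  k=3: C(13,3)·0.39^3·0.61^10 = 0.121020
P(X ≤ 3) = 0.187721

0.1877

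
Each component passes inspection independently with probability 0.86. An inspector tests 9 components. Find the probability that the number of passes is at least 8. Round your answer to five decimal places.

X ~ Binomial(9, 0.86); P(X ≥ 8) = Σ C(9,k) p^k (1−p)^(9−k) over k:
  k=8: C(9,8)·0.86^8·0.14^1 = 0.3770146
  k=9: C(9,9)·0.86^9·0.14^0 = 0.2573274
Total = 0.6343420

0.63434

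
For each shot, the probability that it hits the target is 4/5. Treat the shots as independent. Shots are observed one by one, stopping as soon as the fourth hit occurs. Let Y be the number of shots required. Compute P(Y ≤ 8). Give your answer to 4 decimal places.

0.9896

Finishing within 8 shots ⇔ at least 4 successes in the first 8. With X ~ Binomial(8, 0.80), P(Y ≤ 8) = 1 − P(X ≤ 3).
  k=0: C(8,0)·0.80^0·0.20^8 = 0.000003
  k=1: C(8,1)·0.80^1·0.20^7 = 0.000082
  k=2: C(8,2)·0.80^2·0.20^6 = 0.001147
  k=3: C(8,3)·0.80^3·0.20^5 = 0.009175
1 − 0.010406 = 0.989594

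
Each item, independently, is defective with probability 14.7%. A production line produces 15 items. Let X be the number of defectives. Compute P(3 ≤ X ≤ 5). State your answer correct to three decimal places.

0.367

X ~ Binomial(15, 0.147); P(3 ≤ X ≤ 5) = Σ C(15,k) p^k (1−p)^(15−k) over k:
  k=3: C(15,3)·0.147^3·0.853^12 = 0.21446
  k=4: C(15,4)·0.147^4·0.853^11 = 0.11088
  k=5: C(15,5)·0.147^5·0.853^10 = 0.04204
Total = 0.36738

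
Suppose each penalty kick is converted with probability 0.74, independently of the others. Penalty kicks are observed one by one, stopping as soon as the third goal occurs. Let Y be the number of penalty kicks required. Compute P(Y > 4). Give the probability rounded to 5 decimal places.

Needing more than 4 penalty kicks ⇔ fewer than 3 successes in the first 4. With X ~ Binomial(4, 0.74), P(Y > 4) = P(X ≤ 2).
  k=0: C(4,0)·0.74^0·0.26^4 = 0.0045698
  k=1: C(4,1)·0.74^1·0.26^3 = 0.0520250
  k=2: C(4,2)·0.74^2·0.26^2 = 0.2221066
P(X ≤ 2) = 0.2787013

0.27870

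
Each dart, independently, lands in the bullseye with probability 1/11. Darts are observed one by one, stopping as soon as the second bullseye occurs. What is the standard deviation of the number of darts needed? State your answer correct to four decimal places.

Y = total darts until the second success; negative binomial with r=2, p=0.090909.
SD(Y) = √[r(1−p)/p²] = √(220.000000) = 14.832397

14.8324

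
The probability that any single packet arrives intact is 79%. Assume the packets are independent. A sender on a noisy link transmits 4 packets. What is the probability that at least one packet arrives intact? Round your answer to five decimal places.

0.99806

P(at least one) = 1 − P(none) = 1 − (1 − 0.79)^4
= 1 − 0.0019448 = 0.9980552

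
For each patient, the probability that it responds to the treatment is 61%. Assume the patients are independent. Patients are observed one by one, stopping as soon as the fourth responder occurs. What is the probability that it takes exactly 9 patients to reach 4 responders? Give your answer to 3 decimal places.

Y = trial on which the fourth success occurs; negative binomial, r=4, p=0.61.
P(Y=9) = C(8,3) · p^4 · (1−p)^5
= 56 · 0.13846 · 0.0090224 = 0.06996

0.070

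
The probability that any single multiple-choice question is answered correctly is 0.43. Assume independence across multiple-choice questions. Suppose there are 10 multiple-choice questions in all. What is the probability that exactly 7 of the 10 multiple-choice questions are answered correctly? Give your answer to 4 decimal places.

0.0604

X ~ Binomial(n=10, p=0.43).
P(X=7) = C(10,7) · p^7 · (1−p)^3
= 120 · 0.0027182 · 0.18519 = 0.060407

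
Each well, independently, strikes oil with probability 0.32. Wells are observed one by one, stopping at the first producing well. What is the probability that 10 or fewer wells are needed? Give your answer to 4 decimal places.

0.9789

Y = number of wells to the first success; geometric, p = 0.32.
P(Y ≤ 10) = 1 − (1−p)^10 = 1 − 0.021139 = 0.978861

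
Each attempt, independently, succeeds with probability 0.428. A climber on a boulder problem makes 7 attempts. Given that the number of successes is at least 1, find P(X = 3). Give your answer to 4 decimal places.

X ~ Binomial(7, 0.428). Want P(X=3 | X≥1) = P(X=3) / P(X≥1).
P(X=3) = C(7,3)·0.428^3·0.572^4 = 0.293754
P(X≥1) = 1 − 0.020034 = 0.979966
Ratio = 0.293754 / 0.979966 = 0.299759

0.2998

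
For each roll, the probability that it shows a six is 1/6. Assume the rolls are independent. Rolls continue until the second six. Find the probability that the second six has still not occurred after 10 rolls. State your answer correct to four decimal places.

Needing more than 10 rolls ⇔ fewer than 2 successes in the first 10. With X ~ Binomial(10, 0.166667), P(Y > 10) = P(X ≤ 1).
  k=0: C(10,0)·0.166667^0·0.833333^10 = 0.161506
  k=1: C(10,1)·0.166667^1·0.833333^9 = 0.323011
P(X ≤ 1) = 0.484517

0.4845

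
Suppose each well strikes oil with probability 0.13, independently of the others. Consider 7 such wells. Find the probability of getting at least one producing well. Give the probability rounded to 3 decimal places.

0.623

P(at least one) = 1 − P(none) = 1 − (1 − 0.13)^7
= 1 − 0.37725 = 0.62275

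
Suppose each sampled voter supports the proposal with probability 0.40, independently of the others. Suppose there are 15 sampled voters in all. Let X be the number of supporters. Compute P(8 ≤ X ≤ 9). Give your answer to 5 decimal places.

X ~ Binomial(15, 0.40); P(8 ≤ X ≤ 9) = Σ C(15,k) p^k (1−p)^(15−k) over k:
  k=8: C(15,8)·0.40^8·0.60^7 = 0.1180558
  k=9: C(15,9)·0.40^9·0.60^6 = 0.0612141
Total = 0.1792699

0.17927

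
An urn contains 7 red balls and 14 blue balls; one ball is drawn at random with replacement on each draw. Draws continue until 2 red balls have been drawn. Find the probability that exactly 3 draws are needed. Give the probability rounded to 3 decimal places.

Y = trial on which the second success occurs; negative binomial, r=2, p=0.333333.
P(Y=3) = C(2,1) · p^2 · (1−p)^1
= 2 · 0.11111 · 0.66667 = 0.14815

0.148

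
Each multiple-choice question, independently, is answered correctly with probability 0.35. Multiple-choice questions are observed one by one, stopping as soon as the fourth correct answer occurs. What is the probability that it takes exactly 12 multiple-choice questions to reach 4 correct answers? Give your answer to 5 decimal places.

Y = trial on which the fourth success occurs; negative binomial, r=4, p=0.35.
P(Y=12) = C(11,3) · p^4 · (1−p)^8
= 165 · 0.015006 · 0.031864 = 0.0788975

0.07890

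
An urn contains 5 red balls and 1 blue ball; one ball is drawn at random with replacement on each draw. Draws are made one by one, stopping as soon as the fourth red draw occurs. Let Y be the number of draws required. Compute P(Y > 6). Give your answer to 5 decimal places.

Needing more than 6 draws ⇔ fewer than 4 successes in the first 6. With X ~ Binomial(6, 0.833333), P(Y > 6) = P(X ≤ 3).
  k=0: C(6,0)·0.833333^0·0.166667^6 = 0.0000214
  k=1: C(6,1)·0.833333^1·0.166667^5 = 0.0006430
  k=2: C(6,2)·0.833333^2·0.166667^4 = 0.0080376
  k=3: C(6,3)·0.833333^3·0.166667^3 = 0.0535837
P(X ≤ 3) = 0.0622857

0.06229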